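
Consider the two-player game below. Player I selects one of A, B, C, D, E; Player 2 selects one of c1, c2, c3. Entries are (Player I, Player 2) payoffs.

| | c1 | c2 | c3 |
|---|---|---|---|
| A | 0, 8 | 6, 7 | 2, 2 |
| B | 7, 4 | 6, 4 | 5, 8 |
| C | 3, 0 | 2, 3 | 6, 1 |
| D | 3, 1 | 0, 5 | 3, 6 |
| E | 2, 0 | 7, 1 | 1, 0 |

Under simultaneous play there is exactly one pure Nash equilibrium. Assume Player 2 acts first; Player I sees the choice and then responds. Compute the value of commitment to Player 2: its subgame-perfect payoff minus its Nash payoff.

Backward induction with Player 2 moving first.
- c1: BR = B, leader payoff 4.
- c2: BR = E, leader payoff 1.
- c3: BR = C, leader payoff 1.
Maximizing over 4, 1, 1, Player 2 chooses c1. Subgame-perfect outcome: (B, c1) with payoffs (7, 4).
For the simultaneous game, intersect best replies.
Player I's best replies: c1→B; c2→E; c3→C.
Player 2's best replies: A→c1; B→c3; C→c2; D→c3; E→c2.
The unique mutual best reply is (E, c2), giving (7, 1).
Player 2's commitment gain: 4 − 1 = 3.

3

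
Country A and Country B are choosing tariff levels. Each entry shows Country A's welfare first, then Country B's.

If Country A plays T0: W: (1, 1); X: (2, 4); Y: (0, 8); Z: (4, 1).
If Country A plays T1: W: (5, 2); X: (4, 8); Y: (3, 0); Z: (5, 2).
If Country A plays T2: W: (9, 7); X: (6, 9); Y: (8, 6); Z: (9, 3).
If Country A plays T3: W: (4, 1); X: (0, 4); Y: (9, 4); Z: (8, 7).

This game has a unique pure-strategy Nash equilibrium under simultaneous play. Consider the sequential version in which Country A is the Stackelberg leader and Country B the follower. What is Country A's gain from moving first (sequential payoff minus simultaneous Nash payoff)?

Solve by backward induction (Country A leads).
- T0: Country B compares 1, 4, 8, 1 and picks Y; Country A would get 0.
- T1: Country B compares 2, 8, 0, 2 and picks X; Country A would get 4.
- T2: Country B compares 7, 9, 6, 3 and picks X; Country A would get 6.
- T3: Country B compares 1, 4, 4, 7 and picks Z; Country A would get 8.
Maximizing over 0, 4, 6, 8, Country A chooses T3. Subgame-perfect outcome: (T3, Z) with payoffs (8, 7).
Under simultaneous play:
Country A's best replies: W→T2; X→T2; Y→T3; Z→T2.
Country B's best replies: T0→Y; T1→X; T2→X; T3→Z.
Only (T2, X) has each player best-responding; Nash payoffs (6, 9).
Country A's commitment gain: 8 − 6 = 2.

2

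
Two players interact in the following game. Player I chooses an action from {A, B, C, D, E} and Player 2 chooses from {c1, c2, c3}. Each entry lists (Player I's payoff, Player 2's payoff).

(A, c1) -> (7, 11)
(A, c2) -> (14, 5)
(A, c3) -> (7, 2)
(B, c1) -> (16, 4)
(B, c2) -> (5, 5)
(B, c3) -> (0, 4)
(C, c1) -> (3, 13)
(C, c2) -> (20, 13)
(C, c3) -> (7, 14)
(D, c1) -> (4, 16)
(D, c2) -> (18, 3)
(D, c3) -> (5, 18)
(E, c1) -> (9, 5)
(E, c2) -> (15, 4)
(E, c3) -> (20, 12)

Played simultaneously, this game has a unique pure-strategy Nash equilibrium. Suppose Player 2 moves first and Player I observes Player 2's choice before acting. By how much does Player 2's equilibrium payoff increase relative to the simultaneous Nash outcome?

1

Backward induction with Player 2 moving first.
- c1 → Player I plays B (best of 7, 16, 3, 4, 9); Player 2 gets 4.
- c2 → Player I plays C (best of 14, 5, 20, 18, 15); Player 2 gets 13.
- c3 → Player I plays E (best of 7, 0, 7, 5, 20); Player 2 gets 12.
Maximizing over 4, 13, 12, Player 2 chooses c2. Subgame-perfect outcome: (C, c2) with payoffs (20, 13).
Under simultaneous play:
Player I's best replies: c1→B; c2→C; c3→E.
Player 2's best replies: A→c1; B→c2; C→c3; D→c3; E→c3.
The unique mutual best reply is (E, c3), giving (20, 12).
Player 2's commitment gain: 13 − 12 = 1.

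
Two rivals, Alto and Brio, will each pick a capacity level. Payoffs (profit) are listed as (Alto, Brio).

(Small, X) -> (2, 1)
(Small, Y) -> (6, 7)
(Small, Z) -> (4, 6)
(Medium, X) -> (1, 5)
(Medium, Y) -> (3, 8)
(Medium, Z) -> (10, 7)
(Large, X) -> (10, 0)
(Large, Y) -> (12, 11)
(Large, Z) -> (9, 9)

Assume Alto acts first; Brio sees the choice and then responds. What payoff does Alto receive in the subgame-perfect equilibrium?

Backward induction with Alto moving first.
- Small: BR = Y, leader payoff 6.
- Medium: BR = Y, leader payoff 3.
- Large: BR = Y, leader payoff 12.
Maximizing over 6, 3, 12, Alto chooses Large. Subgame-perfect outcome: (Large, Y) with payoffs (12, 11).

12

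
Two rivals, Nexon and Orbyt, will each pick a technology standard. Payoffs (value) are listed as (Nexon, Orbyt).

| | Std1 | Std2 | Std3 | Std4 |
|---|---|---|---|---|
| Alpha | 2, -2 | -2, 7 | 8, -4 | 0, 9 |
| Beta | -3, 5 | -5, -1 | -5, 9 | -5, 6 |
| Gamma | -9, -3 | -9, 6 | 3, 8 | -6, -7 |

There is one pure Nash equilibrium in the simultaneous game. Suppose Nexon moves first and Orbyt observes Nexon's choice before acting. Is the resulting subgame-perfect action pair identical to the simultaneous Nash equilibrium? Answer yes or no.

Orbyt best-responds to each possible Nexon move:
- Alpha: Orbyt compares -2, 7, -4, 9 and picks Std4; Nexon would get 0.
- Beta: Orbyt compares 5, -1, 9, 6 and picks Std3; Nexon would get -5.
- Gamma: Orbyt compares -3, 6, 8, -7 and picks Std3; Nexon would get 3.
Nexon's induced payoffs are 0, -5, 3, so Nexon commits to Gamma. Subgame-perfect outcome: (Gamma, Std3) with payoffs (3, 8).
For the simultaneous game, intersect best replies.
Nexon's best replies: Std1→Alpha; Std2→Alpha; Std3→Alpha; Std4→Alpha.
Orbyt's best replies: Alpha→Std4; Beta→Std3; Gamma→Std3.
Only (Alpha, Std4) has each player best-responding; Nash payoffs (0, 9).
Sequential outcome (Gamma, Std3) differs from the Nash profile (Alpha, Std4).

no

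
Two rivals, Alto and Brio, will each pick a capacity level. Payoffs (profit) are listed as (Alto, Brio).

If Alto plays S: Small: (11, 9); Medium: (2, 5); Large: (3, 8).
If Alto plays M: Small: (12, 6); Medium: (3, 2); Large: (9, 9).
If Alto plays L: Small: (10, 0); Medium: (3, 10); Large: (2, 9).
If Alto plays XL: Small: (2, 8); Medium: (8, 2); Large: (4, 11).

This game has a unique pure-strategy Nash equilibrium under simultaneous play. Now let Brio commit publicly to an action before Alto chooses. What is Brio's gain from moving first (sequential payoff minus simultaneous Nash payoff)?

0

Backward induction with Brio moving first.
- Small: Alto compares 11, 12, 10, 2 and picks M; Brio would get 6.
- Medium: Alto compares 2, 3, 3, 8 and picks XL; Brio would get 2.
- Large: Alto compares 3, 9, 2, 4 and picks M; Brio would get 9.
Maximizing over 6, 2, 9, Brio chooses Large. Subgame-perfect outcome: (M, Large) with payoffs (9, 9).
For the simultaneous game, intersect best replies.
Alto's best replies: Small→M; Medium→XL; Large→M.
Brio's best replies: S→Small; M→Large; L→Medium; XL→Large.
The unique mutual best reply is (M, Large), giving (9, 9).
Brio's commitment gain: 9 − 9 = 0.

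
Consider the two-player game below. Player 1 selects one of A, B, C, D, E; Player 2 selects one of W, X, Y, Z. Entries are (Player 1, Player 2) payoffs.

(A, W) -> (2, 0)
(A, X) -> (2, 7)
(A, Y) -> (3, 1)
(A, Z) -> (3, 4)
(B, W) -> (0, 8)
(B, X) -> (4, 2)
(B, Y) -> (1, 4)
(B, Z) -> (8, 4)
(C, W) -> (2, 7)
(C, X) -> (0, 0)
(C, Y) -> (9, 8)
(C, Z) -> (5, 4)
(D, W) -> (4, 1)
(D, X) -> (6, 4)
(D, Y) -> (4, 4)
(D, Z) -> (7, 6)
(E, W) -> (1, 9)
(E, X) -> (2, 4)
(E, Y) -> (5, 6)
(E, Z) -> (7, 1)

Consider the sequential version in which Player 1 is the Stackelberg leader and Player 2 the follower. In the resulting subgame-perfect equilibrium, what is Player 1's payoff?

Backward induction with Player 1 moving first.
- A: BR = X, leader payoff 2.
- B: BR = W, leader payoff 0.
- C: BR = Y, leader payoff 9.
- D: BR = Z, leader payoff 7.
- E: BR = W, leader payoff 1.
Player 1's induced payoffs are 2, 0, 9, 7, 1, so Player 1 commits to C. Subgame-perfect outcome: (C, Y) with payoffs (9, 8).

9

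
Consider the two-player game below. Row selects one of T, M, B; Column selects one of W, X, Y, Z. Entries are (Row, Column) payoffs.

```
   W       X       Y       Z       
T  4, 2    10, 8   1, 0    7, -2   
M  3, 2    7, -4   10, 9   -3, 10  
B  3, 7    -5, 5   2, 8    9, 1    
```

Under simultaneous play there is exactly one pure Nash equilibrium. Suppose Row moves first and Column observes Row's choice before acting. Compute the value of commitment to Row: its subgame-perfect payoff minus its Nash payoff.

0

Solve by backward induction (Row leads).
- T: BR = X, leader payoff 10.
- M: BR = Z, leader payoff -3.
- B: BR = Y, leader payoff 2.
Among 10, -3, 2, the best is 10 at T. Subgame-perfect outcome: (T, X) with payoffs (10, 8).
Under simultaneous play:
Row's best replies: W→T; X→T; Y→M; Z→B.
Column's best replies: T→X; M→Z; B→Y.
Only (T, X) has each player best-responding; Nash payoffs (10, 8).
Row's commitment gain: 10 − 10 = 0.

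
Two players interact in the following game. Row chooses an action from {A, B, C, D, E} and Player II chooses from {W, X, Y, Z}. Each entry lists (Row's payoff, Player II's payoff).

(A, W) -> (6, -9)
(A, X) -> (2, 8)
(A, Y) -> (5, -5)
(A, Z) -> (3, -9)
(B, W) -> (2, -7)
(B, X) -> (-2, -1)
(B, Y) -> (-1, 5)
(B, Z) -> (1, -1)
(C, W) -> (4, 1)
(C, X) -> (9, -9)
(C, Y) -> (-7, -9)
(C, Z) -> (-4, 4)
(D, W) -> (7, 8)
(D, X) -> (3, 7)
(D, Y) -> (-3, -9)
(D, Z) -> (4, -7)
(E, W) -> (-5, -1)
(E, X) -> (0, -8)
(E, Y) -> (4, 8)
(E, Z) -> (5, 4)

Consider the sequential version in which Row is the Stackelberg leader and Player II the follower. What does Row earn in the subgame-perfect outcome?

Backward induction with Row moving first.
- A: BR = X, leader payoff 2.
- B: BR = Y, leader payoff -1.
- C: BR = Z, leader payoff -4.
- D: BR = W, leader payoff 7.
- E: BR = Y, leader payoff 4.
Among 2, -1, -4, 7, 4, the best is 7 at D. Subgame-perfect outcome: (D, W) with payoffs (7, 8).

7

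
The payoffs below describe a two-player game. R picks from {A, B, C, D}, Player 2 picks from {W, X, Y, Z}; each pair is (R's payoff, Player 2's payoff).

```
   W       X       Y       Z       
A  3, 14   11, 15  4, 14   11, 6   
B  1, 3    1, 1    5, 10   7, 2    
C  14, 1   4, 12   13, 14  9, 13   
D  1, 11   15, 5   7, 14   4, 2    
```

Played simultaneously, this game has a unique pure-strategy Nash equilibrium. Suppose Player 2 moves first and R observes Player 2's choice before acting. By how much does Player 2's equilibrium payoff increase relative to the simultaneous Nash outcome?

0

Work backward from R's decision.
- W → R plays C (best of 3, 1, 14, 1); Player 2 gets 1.
- X → R plays D (best of 11, 1, 4, 15); Player 2 gets 5.
- Y → R plays C (best of 4, 5, 13, 7); Player 2 gets 14.
- Z → R plays A (best of 11, 7, 9, 4); Player 2 gets 6.
Player 2's induced payoffs are 1, 5, 14, 6, so Player 2 commits to Y. Subgame-perfect outcome: (C, Y) with payoffs (13, 14).
Under simultaneous play:
R's best replies: W→C; X→D; Y→C; Z→A.
Player 2's best replies: A→X; B→Y; C→Y; D→Y.
Only (C, Y) has each player best-responding; Nash payoffs (13, 14).
Player 2's commitment gain: 14 − 14 = 0.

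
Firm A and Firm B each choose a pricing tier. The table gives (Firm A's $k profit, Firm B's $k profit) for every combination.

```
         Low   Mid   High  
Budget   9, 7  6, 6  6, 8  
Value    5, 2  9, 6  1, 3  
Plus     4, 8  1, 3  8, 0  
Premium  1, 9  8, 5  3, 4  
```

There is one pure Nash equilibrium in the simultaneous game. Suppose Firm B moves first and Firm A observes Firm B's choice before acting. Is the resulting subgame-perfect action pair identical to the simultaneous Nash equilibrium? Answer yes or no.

no

Firm A best-responds to each possible Firm B move:
- Low: BR = Budget, leader payoff 7.
- Mid: BR = Value, leader payoff 6.
- High: BR = Plus, leader payoff 0.
Firm B's induced payoffs are 7, 6, 0, so Firm B commits to Low. Subgame-perfect outcome: (Budget, Low) with payoffs (9, 7).
Now find the simultaneous Nash equilibrium.
Firm A's best replies: Low→Budget; Mid→Value; High→Plus.
Firm B's best replies: Budget→High; Value→Mid; Plus→Low; Premium→Low.
Only (Value, Mid) has each player best-responding; Nash payoffs (9, 6).
Sequential outcome (Budget, Low) differs from the Nash profile (Value, Mid).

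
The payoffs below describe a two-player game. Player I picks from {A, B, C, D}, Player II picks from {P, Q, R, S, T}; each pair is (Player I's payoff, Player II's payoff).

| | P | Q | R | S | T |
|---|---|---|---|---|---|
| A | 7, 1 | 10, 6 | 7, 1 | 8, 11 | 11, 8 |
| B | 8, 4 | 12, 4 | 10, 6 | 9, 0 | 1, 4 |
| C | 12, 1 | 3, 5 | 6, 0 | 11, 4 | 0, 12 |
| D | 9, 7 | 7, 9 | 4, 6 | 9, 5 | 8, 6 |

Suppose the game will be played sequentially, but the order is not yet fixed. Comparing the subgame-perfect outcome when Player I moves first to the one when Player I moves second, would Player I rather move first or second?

second

If Player I leads: Player II's best replies are A→S, B→R, C→T, D→Q; Player I's induced payoffs 8, 10, 0, 7; outcome (B, R), payoffs (10, 6).
If Player II leads: Player I's best replies are P→C, Q→B, R→B, S→C, T→A; Player II's induced payoffs 1, 4, 6, 4, 8; outcome (A, T), payoffs (11, 8).
Player I gets 10 moving first and 11 moving second, so Player I prefers to move second.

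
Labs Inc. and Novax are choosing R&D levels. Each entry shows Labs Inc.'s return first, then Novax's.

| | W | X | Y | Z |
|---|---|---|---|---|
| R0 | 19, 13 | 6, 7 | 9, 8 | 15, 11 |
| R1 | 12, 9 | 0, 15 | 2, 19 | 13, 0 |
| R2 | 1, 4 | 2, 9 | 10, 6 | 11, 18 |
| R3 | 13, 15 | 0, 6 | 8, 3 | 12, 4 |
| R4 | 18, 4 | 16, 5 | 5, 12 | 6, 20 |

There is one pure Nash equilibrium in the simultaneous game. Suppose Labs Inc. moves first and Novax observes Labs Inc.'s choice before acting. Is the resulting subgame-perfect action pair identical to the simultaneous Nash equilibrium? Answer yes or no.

yes

Solve by backward induction (Labs Inc. leads).
- R0: BR = W, leader payoff 19.
- R1: BR = Y, leader payoff 2.
- R2: BR = Z, leader payoff 11.
- R3: BR = W, leader payoff 13.
- R4: BR = Z, leader payoff 6.
Labs Inc.'s induced payoffs are 19, 2, 11, 13, 6, so Labs Inc. commits to R0. Subgame-perfect outcome: (R0, W) with payoffs (19, 13).
Under simultaneous play:
Labs Inc.'s best replies: W→R0; X→R4; Y→R2; Z→R0.
Novax's best replies: R0→W; R1→Y; R2→Z; R3→W; R4→Z.
The unique mutual best reply is (R0, W), giving (19, 13).
Sequential outcome (R0, W) coincides with the Nash profile (R0, W).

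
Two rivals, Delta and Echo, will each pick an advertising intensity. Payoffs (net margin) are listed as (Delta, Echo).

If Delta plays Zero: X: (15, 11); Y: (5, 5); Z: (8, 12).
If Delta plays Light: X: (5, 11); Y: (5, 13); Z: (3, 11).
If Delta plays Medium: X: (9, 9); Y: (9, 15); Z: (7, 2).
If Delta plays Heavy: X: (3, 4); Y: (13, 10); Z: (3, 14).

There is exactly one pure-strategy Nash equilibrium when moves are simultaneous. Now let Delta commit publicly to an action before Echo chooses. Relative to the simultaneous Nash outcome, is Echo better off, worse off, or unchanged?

better off

Work backward from Echo's decision.
- Zero: Echo compares 11, 5, 12 and picks Z; Delta would get 8.
- Light: Echo compares 11, 13, 11 and picks Y; Delta would get 5.
- Medium: Echo compares 9, 15, 2 and picks Y; Delta would get 9.
- Heavy: Echo compares 4, 10, 14 and picks Z; Delta would get 3.
Among 8, 5, 9, 3, the best is 9 at Medium. Subgame-perfect outcome: (Medium, Y) with payoffs (9, 15).
Now find the simultaneous Nash equilibrium.
Delta's best replies: X→Zero; Y→Heavy; Z→Zero.
Echo's best replies: Zero→Z; Light→Y; Medium→Y; Heavy→Z.
The unique mutual best reply is (Zero, Z), giving (8, 12).
Echo earns 15 sequentially versus 12 at the Nash outcome: better off.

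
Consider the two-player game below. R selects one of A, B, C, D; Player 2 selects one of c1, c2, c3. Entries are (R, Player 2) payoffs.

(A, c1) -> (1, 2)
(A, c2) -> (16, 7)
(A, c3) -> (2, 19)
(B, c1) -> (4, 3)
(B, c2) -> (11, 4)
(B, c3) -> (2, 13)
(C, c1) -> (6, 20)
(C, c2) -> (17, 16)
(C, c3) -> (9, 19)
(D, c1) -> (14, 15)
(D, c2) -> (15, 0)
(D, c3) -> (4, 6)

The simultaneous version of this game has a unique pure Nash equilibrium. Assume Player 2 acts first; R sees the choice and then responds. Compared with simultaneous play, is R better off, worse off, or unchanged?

worse off

Backward induction with Player 2 moving first.
- c1: R compares 1, 4, 6, 14 and picks D; Player 2 would get 15.
- c2: R compares 16, 11, 17, 15 and picks C; Player 2 would get 16.
- c3: R compares 2, 2, 9, 4 and picks C; Player 2 would get 19.
Maximizing over 15, 16, 19, Player 2 chooses c3. Subgame-perfect outcome: (C, c3) with payoffs (9, 19).
For the simultaneous game, intersect best replies.
R's best replies: c1→D; c2→C; c3→C.
Player 2's best replies: A→c3; B→c3; C→c1; D→c1.
The unique mutual best reply is (D, c1), giving (14, 15).
R earns 9 sequentially versus 14 at the Nash outcome: worse off.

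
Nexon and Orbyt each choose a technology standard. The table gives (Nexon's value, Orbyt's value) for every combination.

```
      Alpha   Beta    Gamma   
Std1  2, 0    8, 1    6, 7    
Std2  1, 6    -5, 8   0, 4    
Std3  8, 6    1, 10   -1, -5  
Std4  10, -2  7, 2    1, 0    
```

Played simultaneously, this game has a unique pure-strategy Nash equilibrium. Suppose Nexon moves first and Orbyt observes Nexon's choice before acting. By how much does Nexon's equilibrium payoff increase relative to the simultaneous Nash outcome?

Backward induction with Nexon moving first.
- Std1 → Orbyt plays Gamma (best of 0, 1, 7); Nexon gets 6.
- Std2 → Orbyt plays Beta (best of 6, 8, 4); Nexon gets -5.
- Std3 → Orbyt plays Beta (best of 6, 10, -5); Nexon gets 1.
- Std4 → Orbyt plays Beta (best of -2, 2, 0); Nexon gets 7.
Among 6, -5, 1, 7, the best is 7 at Std4. Subgame-perfect outcome: (Std4, Beta) with payoffs (7, 2).
For the simultaneous game, intersect best replies.
Nexon's best replies: Alpha→Std4; Beta→Std1; Gamma→Std1.
Orbyt's best replies: Std1→Gamma; Std2→Beta; Std3→Beta; Std4→Beta.
The unique mutual best reply is (Std1, Gamma), giving (6, 7).
Nexon's commitment gain: 7 − 6 = 1.

1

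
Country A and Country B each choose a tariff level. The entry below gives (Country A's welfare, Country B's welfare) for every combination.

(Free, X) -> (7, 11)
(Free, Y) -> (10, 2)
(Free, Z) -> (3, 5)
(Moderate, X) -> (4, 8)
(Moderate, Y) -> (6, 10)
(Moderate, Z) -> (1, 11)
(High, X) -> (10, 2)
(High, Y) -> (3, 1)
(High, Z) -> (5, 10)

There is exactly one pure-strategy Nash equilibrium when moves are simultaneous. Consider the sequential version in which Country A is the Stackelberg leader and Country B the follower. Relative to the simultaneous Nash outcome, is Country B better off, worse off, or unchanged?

Country B best-responds to each possible Country A move:
- Free → Country B plays X (best of 11, 2, 5); Country A gets 7.
- Moderate → Country B plays Z (best of 8, 10, 11); Country A gets 1.
- High → Country B plays Z (best of 2, 1, 10); Country A gets 5.
Among 7, 1, 5, the best is 7 at Free. Subgame-perfect outcome: (Free, X) with payoffs (7, 11).
Under simultaneous play:
Country A's best replies: X→High; Y→Free; Z→High.
Country B's best replies: Free→X; Moderate→Z; High→Z.
Only (High, Z) has each player best-responding; Nash payoffs (5, 10).
Country B earns 11 sequentially versus 10 at the Nash outcome: better off.

better off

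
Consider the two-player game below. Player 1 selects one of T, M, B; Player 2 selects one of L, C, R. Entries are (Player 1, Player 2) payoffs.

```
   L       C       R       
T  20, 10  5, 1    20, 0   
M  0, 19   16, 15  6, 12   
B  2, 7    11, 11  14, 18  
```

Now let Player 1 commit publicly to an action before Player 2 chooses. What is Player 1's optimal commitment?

Player 2 best-responds to each possible Player 1 move:
- T: Player 2 compares 10, 1, 0 and picks L; Player 1 would get 20.
- M: Player 2 compares 19, 15, 12 and picks L; Player 1 would get 0.
- B: Player 2 compares 7, 11, 18 and picks R; Player 1 would get 14.
Maximizing over 20, 0, 14, Player 1 chooses T. Subgame-perfect outcome: (T, L) with payoffs (20, 10).

T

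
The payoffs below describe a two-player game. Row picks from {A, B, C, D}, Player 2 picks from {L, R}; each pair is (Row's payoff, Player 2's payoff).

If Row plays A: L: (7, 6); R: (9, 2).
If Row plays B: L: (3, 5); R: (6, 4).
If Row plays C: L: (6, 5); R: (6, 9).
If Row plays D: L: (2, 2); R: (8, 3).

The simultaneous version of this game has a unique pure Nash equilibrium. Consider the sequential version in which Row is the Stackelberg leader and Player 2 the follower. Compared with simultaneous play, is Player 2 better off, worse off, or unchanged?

Backward induction with Row moving first.
- A: Player 2 compares 6, 2 and picks L; Row would get 7.
- B: Player 2 compares 5, 4 and picks L; Row would get 3.
- C: Player 2 compares 5, 9 and picks R; Row would get 6.
- D: Player 2 compares 2, 3 and picks R; Row would get 8.
Maximizing over 7, 3, 6, 8, Row chooses D. Subgame-perfect outcome: (D, R) with payoffs (8, 3).
Now find the simultaneous Nash equilibrium.
Row's best replies: L→A; R→A.
Player 2's best replies: A→L; B→L; C→R; D→R.
The unique mutual best reply is (A, L), giving (7, 6).
Player 2 earns 3 sequentially versus 6 at the Nash outcome: worse off.

worse off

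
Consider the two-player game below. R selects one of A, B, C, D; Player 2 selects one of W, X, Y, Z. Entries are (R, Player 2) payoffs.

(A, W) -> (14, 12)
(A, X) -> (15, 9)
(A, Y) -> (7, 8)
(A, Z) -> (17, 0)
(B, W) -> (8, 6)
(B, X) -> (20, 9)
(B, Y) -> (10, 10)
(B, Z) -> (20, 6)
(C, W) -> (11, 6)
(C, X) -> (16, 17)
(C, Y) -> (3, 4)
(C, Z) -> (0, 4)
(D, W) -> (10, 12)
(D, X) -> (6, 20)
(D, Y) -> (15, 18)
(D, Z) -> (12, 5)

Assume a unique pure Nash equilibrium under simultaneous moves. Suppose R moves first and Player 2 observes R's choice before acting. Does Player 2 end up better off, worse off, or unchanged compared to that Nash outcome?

better off

Work backward from Player 2's decision.
- A: BR = W, leader payoff 14.
- B: BR = Y, leader payoff 10.
- C: BR = X, leader payoff 16.
- D: BR = X, leader payoff 6.
Maximizing over 14, 10, 16, 6, R chooses C. Subgame-perfect outcome: (C, X) with payoffs (16, 17).
Now find the simultaneous Nash equilibrium.
R's best replies: W→A; X→B; Y→D; Z→B.
Player 2's best replies: A→W; B→Y; C→X; D→X.
Only (A, W) has each player best-responding; Nash payoffs (14, 12).
Player 2 earns 17 sequentially versus 12 at the Nash outcome: better off.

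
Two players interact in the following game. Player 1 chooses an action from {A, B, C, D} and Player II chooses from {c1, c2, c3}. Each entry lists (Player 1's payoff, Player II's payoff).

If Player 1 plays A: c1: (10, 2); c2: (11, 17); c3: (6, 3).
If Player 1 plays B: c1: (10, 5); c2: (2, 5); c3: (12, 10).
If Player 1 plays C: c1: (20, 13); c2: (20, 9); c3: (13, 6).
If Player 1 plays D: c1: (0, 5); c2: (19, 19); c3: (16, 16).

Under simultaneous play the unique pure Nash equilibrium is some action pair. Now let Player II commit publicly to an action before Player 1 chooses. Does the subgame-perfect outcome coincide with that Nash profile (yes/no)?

Work backward from Player 1's decision.
- c1 → Player 1 plays C (best of 10, 10, 20, 0); Player II gets 13.
- c2 → Player 1 plays C (best of 11, 2, 20, 19); Player II gets 9.
- c3 → Player 1 plays D (best of 6, 12, 13, 16); Player II gets 16.
Maximizing over 13, 9, 16, Player II chooses c3. Subgame-perfect outcome: (D, c3) with payoffs (16, 16).
Now find the simultaneous Nash equilibrium.
Player 1's best replies: c1→C; c2→C; c3→D.
Player II's best replies: A→c2; B→c3; C→c1; D→c2.
Only (C, c1) has each player best-responding; Nash payoffs (20, 13).
Sequential outcome (D, c3) differs from the Nash profile (C, c1).

no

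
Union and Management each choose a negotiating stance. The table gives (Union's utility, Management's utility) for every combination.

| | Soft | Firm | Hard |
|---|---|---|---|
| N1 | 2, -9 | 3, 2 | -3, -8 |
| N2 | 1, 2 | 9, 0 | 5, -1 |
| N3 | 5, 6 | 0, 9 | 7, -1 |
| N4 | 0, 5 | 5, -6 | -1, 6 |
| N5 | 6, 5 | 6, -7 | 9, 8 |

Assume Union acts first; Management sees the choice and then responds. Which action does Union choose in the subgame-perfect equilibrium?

N5

Work backward from Management's decision.
- N1 → Management plays Firm (best of -9, 2, -8); Union gets 3.
- N2 → Management plays Soft (best of 2, 0, -1); Union gets 1.
- N3 → Management plays Firm (best of 6, 9, -1); Union gets 0.
- N4 → Management plays Hard (best of 5, -6, 6); Union gets -1.
- N5 → Management plays Hard (best of 5, -7, 8); Union gets 9.
Union's induced payoffs are 3, 1, 0, -1, 9, so Union commits to N5. Subgame-perfect outcome: (N5, Hard) with payoffs (9, 8).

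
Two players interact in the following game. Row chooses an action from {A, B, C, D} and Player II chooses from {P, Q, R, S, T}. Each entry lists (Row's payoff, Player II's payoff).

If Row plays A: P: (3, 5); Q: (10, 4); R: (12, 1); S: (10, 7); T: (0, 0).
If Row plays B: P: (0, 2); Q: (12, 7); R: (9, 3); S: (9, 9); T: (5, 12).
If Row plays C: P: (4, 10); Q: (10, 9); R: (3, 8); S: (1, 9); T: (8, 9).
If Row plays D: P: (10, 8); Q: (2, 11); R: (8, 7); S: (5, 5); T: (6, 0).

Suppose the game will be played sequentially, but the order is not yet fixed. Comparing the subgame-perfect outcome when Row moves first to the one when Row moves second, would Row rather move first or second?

If Row leads: Player II's best replies are A→S, B→T, C→P, D→Q; Row's induced payoffs 10, 5, 4, 2; outcome (A, S), payoffs (10, 7).
If Player II leads: Row's best replies are P→D, Q→B, R→A, S→A, T→C; Player II's induced payoffs 8, 7, 1, 7, 9; outcome (C, T), payoffs (8, 9).
Row gets 10 moving first and 8 moving second, so Row prefers to move first.

first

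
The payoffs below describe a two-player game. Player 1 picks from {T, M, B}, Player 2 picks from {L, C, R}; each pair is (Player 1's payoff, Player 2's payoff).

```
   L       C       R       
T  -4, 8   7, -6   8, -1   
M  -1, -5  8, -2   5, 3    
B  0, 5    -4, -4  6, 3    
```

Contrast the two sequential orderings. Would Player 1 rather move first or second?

If Player 1 leads: Player 2's best replies are T→L, M→R, B→L; Player 1's induced payoffs -4, 5, 0; outcome (M, R), payoffs (5, 3).
If Player 2 leads: Player 1's best replies are L→B, C→M, R→T; Player 2's induced payoffs 5, -2, -1; outcome (B, L), payoffs (0, 5).
Player 1 gets 5 moving first and 0 moving second, so Player 1 prefers to move first.

first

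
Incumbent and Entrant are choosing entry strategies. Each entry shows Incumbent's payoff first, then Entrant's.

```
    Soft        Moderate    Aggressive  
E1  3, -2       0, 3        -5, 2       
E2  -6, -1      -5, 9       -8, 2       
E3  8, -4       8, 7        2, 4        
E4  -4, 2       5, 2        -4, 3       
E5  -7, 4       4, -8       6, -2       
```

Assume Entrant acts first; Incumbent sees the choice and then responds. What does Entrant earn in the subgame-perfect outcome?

7

Solve by backward induction (Entrant leads).
- Soft → Incumbent plays E3 (best of 3, -6, 8, -4, -7); Entrant gets -4.
- Moderate → Incumbent plays E3 (best of 0, -5, 8, 5, 4); Entrant gets 7.
- Aggressive → Incumbent plays E5 (best of -5, -8, 2, -4, 6); Entrant gets -2.
Maximizing over -4, 7, -2, Entrant chooses Moderate. Subgame-perfect outcome: (E3, Moderate) with payoffs (8, 7).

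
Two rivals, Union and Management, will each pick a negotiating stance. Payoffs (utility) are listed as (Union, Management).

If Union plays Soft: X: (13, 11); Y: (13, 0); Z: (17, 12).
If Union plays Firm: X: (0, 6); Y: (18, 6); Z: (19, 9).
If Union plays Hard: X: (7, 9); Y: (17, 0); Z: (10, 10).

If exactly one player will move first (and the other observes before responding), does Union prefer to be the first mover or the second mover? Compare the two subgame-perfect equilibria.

first

If Union leads: Management's best replies are Soft→Z, Firm→Z, Hard→Z; Union's induced payoffs 17, 19, 10; outcome (Firm, Z), payoffs (19, 9).
If Management leads: Union's best replies are X→Soft, Y→Firm, Z→Firm; Management's induced payoffs 11, 6, 9; outcome (Soft, X), payoffs (13, 11).
Union gets 19 moving first and 13 moving second, so Union prefers to move first.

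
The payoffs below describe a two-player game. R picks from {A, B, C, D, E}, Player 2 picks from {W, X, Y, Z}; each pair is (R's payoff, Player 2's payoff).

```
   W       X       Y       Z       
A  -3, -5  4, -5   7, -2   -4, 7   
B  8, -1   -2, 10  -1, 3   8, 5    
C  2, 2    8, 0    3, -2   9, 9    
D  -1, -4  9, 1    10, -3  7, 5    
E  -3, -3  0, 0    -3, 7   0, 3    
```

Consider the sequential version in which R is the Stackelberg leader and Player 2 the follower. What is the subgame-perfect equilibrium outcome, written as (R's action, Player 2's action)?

Player 2 best-responds to each possible R move:
- A: Player 2 compares -5, -5, -2, 7 and picks Z; R would get -4.
- B: Player 2 compares -1, 10, 3, 5 and picks X; R would get -2.
- C: Player 2 compares 2, 0, -2, 9 and picks Z; R would get 9.
- D: Player 2 compares -4, 1, -3, 5 and picks Z; R would get 7.
- E: Player 2 compares -3, 0, 7, 3 and picks Y; R would get -3.
Among -4, -2, 9, 7, -3, the best is 9 at C. Subgame-perfect outcome: (C, Z) with payoffs (9, 9).

(C, Z)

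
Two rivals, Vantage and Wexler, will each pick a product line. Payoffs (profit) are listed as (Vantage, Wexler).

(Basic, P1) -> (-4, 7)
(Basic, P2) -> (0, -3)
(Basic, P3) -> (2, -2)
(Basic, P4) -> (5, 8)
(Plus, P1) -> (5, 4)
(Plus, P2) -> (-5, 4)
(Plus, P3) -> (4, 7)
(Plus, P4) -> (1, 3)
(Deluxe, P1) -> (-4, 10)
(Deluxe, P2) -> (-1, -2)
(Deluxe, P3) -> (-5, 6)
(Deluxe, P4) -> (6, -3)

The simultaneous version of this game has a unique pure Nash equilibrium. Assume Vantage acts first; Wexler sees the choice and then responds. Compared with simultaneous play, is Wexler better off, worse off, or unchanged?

better off

Solve by backward induction (Vantage leads).
- Basic: Wexler compares 7, -3, -2, 8 and picks P4; Vantage would get 5.
- Plus: Wexler compares 4, 4, 7, 3 and picks P3; Vantage would get 4.
- Deluxe: Wexler compares 10, -2, 6, -3 and picks P1; Vantage would get -4.
Vantage's induced payoffs are 5, 4, -4, so Vantage commits to Basic. Subgame-perfect outcome: (Basic, P4) with payoffs (5, 8).
Under simultaneous play:
Vantage's best replies: P1→Plus; P2→Basic; P3→Plus; P4→Deluxe.
Wexler's best replies: Basic→P4; Plus→P3; Deluxe→P1.
Only (Plus, P3) has each player best-responding; Nash payoffs (4, 7).
Wexler earns 8 sequentially versus 7 at the Nash outcome: better off.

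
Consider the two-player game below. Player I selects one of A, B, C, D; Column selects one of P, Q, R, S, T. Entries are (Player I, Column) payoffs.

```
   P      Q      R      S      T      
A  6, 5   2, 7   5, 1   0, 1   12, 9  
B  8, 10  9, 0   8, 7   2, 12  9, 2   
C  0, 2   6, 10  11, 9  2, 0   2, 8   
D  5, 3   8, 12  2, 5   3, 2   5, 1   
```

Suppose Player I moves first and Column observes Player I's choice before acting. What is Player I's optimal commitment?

A

Work backward from Column's decision.
- A → Column plays T (best of 5, 7, 1, 1, 9); Player I gets 12.
- B → Column plays S (best of 10, 0, 7, 12, 2); Player I gets 2.
- C → Column plays Q (best of 2, 10, 9, 0, 8); Player I gets 6.
- D → Column plays Q (best of 3, 12, 5, 2, 1); Player I gets 8.
Among 12, 2, 6, 8, the best is 12 at A. Subgame-perfect outcome: (A, T) with payoffs (12, 9).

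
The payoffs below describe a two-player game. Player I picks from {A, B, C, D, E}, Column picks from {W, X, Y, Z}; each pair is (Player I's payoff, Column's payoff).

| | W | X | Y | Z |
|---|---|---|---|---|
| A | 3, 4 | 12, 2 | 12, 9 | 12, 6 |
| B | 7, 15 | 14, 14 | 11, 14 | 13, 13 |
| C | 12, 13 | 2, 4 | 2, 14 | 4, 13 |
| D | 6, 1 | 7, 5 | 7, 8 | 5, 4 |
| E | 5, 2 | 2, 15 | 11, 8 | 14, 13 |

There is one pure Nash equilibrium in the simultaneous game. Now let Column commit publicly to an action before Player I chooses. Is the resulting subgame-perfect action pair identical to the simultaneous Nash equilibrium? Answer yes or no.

Backward induction with Column moving first.
- W: Player I compares 3, 7, 12, 6, 5 and picks C; Column would get 13.
- X: Player I compares 12, 14, 2, 7, 2 and picks B; Column would get 14.
- Y: Player I compares 12, 11, 2, 7, 11 and picks A; Column would get 9.
- Z: Player I compares 12, 13, 4, 5, 14 and picks E; Column would get 13.
Column's induced payoffs are 13, 14, 9, 13, so Column commits to X. Subgame-perfect outcome: (B, X) with payoffs (14, 14).
Now find the simultaneous Nash equilibrium.
Player I's best replies: W→C; X→B; Y→A; Z→E.
Column's best replies: A→Y; B→W; C→Y; D→Y; E→X.
Only (A, Y) has each player best-responding; Nash payoffs (12, 9).
Sequential outcome (B, X) differs from the Nash profile (A, Y).

no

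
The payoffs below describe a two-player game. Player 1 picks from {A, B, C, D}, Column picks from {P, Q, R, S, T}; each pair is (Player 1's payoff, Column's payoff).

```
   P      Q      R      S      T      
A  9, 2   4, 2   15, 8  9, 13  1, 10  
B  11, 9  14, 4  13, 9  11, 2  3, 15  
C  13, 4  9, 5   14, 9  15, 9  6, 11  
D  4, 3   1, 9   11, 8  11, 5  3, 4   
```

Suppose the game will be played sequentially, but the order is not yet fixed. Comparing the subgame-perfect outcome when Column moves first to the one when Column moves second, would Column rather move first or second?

If Player 1 leads: Column's best replies are A→S, B→T, C→T, D→Q; Player 1's induced payoffs 9, 3, 6, 1; outcome (A, S), payoffs (9, 13).
If Column leads: Player 1's best replies are P→C, Q→B, R→A, S→C, T→C; Column's induced payoffs 4, 4, 8, 9, 11; outcome (C, T), payoffs (6, 11).
Column gets 11 moving first and 13 moving second, so Column prefers to move second.

second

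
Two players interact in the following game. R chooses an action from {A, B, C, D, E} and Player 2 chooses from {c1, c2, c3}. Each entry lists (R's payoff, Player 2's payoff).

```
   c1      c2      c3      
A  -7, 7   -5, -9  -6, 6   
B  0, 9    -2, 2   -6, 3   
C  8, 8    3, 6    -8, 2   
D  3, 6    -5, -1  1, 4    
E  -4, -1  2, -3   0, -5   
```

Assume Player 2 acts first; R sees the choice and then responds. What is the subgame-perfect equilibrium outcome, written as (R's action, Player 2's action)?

(C, c1)

Work backward from R's decision.
- c1: BR = C, leader payoff 8.
- c2: BR = C, leader payoff 6.
- c3: BR = D, leader payoff 4.
Among 8, 6, 4, the best is 8 at c1. Subgame-perfect outcome: (C, c1) with payoffs (8, 8).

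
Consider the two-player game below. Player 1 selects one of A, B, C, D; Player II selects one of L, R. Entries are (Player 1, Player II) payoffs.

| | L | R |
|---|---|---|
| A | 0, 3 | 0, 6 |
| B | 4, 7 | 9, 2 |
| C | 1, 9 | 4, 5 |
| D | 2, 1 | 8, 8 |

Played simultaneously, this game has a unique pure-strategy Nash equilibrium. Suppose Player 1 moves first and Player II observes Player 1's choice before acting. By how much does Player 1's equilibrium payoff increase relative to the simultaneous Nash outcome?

4

Backward induction with Player 1 moving first.
- A → Player II plays R (best of 3, 6); Player 1 gets 0.
- B → Player II plays L (best of 7, 2); Player 1 gets 4.
- C → Player II plays L (best of 9, 5); Player 1 gets 1.
- D → Player II plays R (best of 1, 8); Player 1 gets 8.
Maximizing over 0, 4, 1, 8, Player 1 chooses D. Subgame-perfect outcome: (D, R) with payoffs (8, 8).
Now find the simultaneous Nash equilibrium.
Player 1's best replies: L→B; R→B.
Player II's best replies: A→R; B→L; C→L; D→R.
The unique mutual best reply is (B, L), giving (4, 7).
Player 1's commitment gain: 8 − 4 = 4.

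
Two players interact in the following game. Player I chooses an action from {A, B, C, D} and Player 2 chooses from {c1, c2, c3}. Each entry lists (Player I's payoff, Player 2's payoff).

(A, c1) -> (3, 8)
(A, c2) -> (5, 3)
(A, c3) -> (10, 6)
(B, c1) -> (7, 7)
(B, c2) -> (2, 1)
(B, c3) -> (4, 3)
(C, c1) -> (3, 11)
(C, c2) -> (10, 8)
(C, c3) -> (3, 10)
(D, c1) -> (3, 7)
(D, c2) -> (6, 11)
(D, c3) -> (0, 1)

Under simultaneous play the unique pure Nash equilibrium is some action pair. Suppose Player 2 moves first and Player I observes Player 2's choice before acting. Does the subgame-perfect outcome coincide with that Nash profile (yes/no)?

Work backward from Player I's decision.
- c1 → Player I plays B (best of 3, 7, 3, 3); Player 2 gets 7.
- c2 → Player I plays C (best of 5, 2, 10, 6); Player 2 gets 8.
- c3 → Player I plays A (best of 10, 4, 3, 0); Player 2 gets 6.
Among 7, 8, 6, the best is 8 at c2. Subgame-perfect outcome: (C, c2) with payoffs (10, 8).
Now find the simultaneous Nash equilibrium.
Player I's best replies: c1→B; c2→C; c3→A.
Player 2's best replies: A→c1; B→c1; C→c1; D→c2.
The unique mutual best reply is (B, c1), giving (7, 7).
Sequential outcome (C, c2) differs from the Nash profile (B, c1).

no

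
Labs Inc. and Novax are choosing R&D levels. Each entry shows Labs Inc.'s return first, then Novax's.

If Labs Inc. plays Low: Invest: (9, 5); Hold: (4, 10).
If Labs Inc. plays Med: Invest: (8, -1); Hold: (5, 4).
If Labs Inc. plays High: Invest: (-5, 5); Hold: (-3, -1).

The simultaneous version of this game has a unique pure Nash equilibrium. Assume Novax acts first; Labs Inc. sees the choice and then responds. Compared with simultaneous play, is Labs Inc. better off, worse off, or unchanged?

better off

Labs Inc. best-responds to each possible Novax move:
- Invest: Labs Inc. compares 9, 8, -5 and picks Low; Novax would get 5.
- Hold: Labs Inc. compares 4, 5, -3 and picks Med; Novax would get 4.
Maximizing over 5, 4, Novax chooses Invest. Subgame-perfect outcome: (Low, Invest) with payoffs (9, 5).
Under simultaneous play:
Labs Inc.'s best replies: Invest→Low; Hold→Med.
Novax's best replies: Low→Hold; Med→Hold; High→Invest.
Only (Med, Hold) has each player best-responding; Nash payoffs (5, 4).
Labs Inc. earns 9 sequentially versus 5 at the Nash outcome: better off.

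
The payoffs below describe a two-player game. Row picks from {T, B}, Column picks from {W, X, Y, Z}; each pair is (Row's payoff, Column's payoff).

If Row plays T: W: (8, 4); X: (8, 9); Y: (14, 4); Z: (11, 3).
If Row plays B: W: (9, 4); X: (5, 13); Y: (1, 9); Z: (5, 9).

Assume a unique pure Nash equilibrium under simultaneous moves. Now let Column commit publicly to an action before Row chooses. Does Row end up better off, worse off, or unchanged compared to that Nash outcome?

unchanged

Work backward from Row's decision.
- W: Row compares 8, 9 and picks B; Column would get 4.
- X: Row compares 8, 5 and picks T; Column would get 9.
- Y: Row compares 14, 1 and picks T; Column would get 4.
- Z: Row compares 11, 5 and picks T; Column would get 3.
Among 4, 9, 4, 3, the best is 9 at X. Subgame-perfect outcome: (T, X) with payoffs (8, 9).
Under simultaneous play:
Row's best replies: W→B; X→T; Y→T; Z→T.
Column's best replies: T→X; B→X.
Only (T, X) has each player best-responding; Nash payoffs (8, 9).
Row earns 8 sequentially versus 8 at the Nash outcome: unchanged.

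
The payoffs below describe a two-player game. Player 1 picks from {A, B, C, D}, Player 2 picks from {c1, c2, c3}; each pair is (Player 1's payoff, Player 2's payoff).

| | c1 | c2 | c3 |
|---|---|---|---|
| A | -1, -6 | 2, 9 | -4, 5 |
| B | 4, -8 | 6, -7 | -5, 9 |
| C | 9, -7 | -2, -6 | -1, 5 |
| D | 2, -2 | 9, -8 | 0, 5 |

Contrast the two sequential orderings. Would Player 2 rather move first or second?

If Player 1 leads: Player 2's best replies are A→c2, B→c3, C→c3, D→c3; Player 1's induced payoffs 2, -5, -1, 0; outcome (A, c2), payoffs (2, 9).
If Player 2 leads: Player 1's best replies are c1→C, c2→D, c3→D; Player 2's induced payoffs -7, -8, 5; outcome (D, c3), payoffs (0, 5).
Player 2 gets 5 moving first and 9 moving second, so Player 2 prefers to move second.

second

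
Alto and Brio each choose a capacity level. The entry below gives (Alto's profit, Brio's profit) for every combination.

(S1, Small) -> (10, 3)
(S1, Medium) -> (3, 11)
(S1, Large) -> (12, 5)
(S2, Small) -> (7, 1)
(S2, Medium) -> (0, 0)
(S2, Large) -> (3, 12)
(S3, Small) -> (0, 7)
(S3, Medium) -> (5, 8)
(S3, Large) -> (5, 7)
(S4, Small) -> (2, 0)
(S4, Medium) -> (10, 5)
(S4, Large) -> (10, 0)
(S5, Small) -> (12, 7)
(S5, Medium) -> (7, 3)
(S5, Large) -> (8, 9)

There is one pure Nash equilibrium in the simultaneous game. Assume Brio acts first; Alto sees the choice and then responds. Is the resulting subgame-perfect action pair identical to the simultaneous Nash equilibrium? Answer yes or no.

no

Work backward from Alto's decision.
- Small: Alto compares 10, 7, 0, 2, 12 and picks S5; Brio would get 7.
- Medium: Alto compares 3, 0, 5, 10, 7 and picks S4; Brio would get 5.
- Large: Alto compares 12, 3, 5, 10, 8 and picks S1; Brio would get 5.
Among 7, 5, 5, the best is 7 at Small. Subgame-perfect outcome: (S5, Small) with payoffs (12, 7).
Under simultaneous play:
Alto's best replies: Small→S5; Medium→S4; Large→S1.
Brio's best replies: S1→Medium; S2→Large; S3→Medium; S4→Medium; S5→Large.
Only (S4, Medium) has each player best-responding; Nash payoffs (10, 5).
Sequential outcome (S5, Small) differs from the Nash profile (S4, Medium).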